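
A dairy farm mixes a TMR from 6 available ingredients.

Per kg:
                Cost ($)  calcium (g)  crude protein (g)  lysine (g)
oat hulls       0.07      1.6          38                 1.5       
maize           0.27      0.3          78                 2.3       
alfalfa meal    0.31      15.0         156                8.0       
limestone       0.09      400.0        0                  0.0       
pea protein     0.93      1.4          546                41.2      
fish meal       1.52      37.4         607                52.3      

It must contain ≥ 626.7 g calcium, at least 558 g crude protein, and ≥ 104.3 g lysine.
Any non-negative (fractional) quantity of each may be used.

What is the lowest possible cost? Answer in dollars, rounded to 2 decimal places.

$2.49

Treat it as an LP. Let x1 = kg of oat hulls, x2 = kg of maize, x3 = kg of alfalfa meal, x4 = kg of limestone, x5 = kg of pea protein, x6 = kg of fish meal.
Minimise 0.07x1 + 0.27x2 + 0.31x3 + 0.09x4 + 0.93x5 + 1.52x6 s.t.:
  1.6x1 + 0.3x2 + 15x3 + 400x4 + 1.4x5 + 37.4x6 ≥ 626.7   (calcium)
  38x1 + 78x2 + 156x3 + 546x5 + 607x6 ≥ 558   (crude protein)
  1.5x1 + 2.3x2 + 8x3 + 41.2x5 + 52.3x6 ≥ 104.3   (lysine)
  x1, x2, x3, x4, x5, x6 ≥ 0.
The cheapest feasible vertex uses only limestone, pea protein; oat hulls, maize, alfalfa meal, fish meal are not used. The calcium and lysine requirements are met with equality.
That vertex is x4 = 1.558, x5 = 2.532.
Hence cost = 0.09·1.558 + 0.93·2.532 = $2.49498.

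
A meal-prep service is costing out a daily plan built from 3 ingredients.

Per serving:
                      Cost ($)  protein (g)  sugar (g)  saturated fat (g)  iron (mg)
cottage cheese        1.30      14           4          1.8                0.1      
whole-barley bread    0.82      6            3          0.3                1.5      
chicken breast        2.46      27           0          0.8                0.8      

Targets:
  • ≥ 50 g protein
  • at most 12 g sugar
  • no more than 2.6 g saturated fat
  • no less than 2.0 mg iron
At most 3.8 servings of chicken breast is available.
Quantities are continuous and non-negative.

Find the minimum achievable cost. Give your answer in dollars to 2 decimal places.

$4.66

Let x1 = servings of cottage cheese, x2 = servings of whole-barley bread, x3 = servings of chicken breast.
Minimize 1.3x1 + 0.82x2 + 2.46x3 s.t.:
  14x1 + 6x2 + 27x3 ≥ 50   (protein)
  4x1 + 3x2 ≤ 12   (sugar)
  1.8x1 + 0.3x2 + 0.8x3 ≤ 2.6   (saturated fat)
  0.1x1 + 1.5x2 + 0.8x3 ≥ 2   (iron)
  x3 ≤ 3.8
  x1, x2, x3 ≥ 0.
The minimum-cost mix takes nothing from cottage cheese — only whole-barley bread, chicken breast. There the protein and iron constraints are tight.
Solving gives x2 = 0.3922, x3 = 1.765.
Total cost: 0.82·0.3922 + 2.46·1.765 = 4.6635.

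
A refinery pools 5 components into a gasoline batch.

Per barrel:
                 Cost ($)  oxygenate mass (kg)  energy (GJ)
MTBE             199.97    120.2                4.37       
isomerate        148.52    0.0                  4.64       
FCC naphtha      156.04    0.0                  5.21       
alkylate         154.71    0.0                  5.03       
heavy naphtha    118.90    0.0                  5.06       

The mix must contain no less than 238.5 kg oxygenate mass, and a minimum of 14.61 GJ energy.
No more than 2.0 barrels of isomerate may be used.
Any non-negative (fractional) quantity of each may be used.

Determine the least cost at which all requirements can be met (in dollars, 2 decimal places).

$536.34

Treat it as an LP. Let x1 = barrels of MTBE, x2 = barrels of isomerate, x3 = barrels of FCC naphtha, x4 = barrels of alkylate, x5 = barrels of heavy naphtha.
Minimize 199.97x1 + 148.52x2 + 156.04x3 + 154.71x4 + 118.9x5 with:
  120.2x1 ≥ 238.5   (oxygenate mass)
  4.37x1 + 4.64x2 + 5.21x3 + 5.03x4 + 5.06x5 ≥ 14.61   (energy)
  x2 ≤ 2
  x1, x2, x3, x4, x5 ≥ 0.
The optimal basis is {MTBE, heavy naphtha}; isomerate, FCC naphtha, alkylate drop out. Binding constraints: oxygenate mass and energy.
That vertex is x1 = 1.984193, x5 = 1.173731.
Cost = 199.97·1.984193 + 118.9·1.173731 = 536.3357.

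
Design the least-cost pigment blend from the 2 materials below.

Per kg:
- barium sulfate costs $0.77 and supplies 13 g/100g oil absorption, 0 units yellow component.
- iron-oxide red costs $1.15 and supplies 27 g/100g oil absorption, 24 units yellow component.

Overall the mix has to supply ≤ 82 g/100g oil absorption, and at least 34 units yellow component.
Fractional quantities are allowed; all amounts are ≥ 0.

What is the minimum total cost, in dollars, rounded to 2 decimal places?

$1.63

Let x1 = kg of barium sulfate, x2 = kg of iron-oxide red.
Minimize 0.77x1 + 1.15x2 subject to:
  13x1 + 27x2 ≤ 82   (oil absorption)
  24x2 ≥ 34   (yellow component)
  x1, x2 ≥ 0.
The cheapest feasible vertex uses only iron-oxide red; barium sulfate is not used. Binding constraint: yellow component.
Optimal quantities: iron-oxide red = 1.417 kg.
Cost = 1.15·1.417 = 1.6296.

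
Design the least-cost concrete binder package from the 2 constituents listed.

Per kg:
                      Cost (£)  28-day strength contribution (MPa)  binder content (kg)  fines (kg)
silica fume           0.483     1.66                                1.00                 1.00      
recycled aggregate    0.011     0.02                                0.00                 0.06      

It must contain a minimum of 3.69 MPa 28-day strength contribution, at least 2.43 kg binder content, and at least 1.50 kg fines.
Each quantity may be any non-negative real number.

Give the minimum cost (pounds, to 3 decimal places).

£1.174

Let x1 = kg of silica fume, x2 = kg of recycled aggregate.
min 0.483x1 + 0.011x2 subject to:
  1.66x1 + 0.02x2 ≥ 3.69   (28-day strength contribution)
  1x1 ≥ 2.43   (binder content)
  1x1 + 0.06x2 ≥ 1.5   (fines)
  x1, x2 ≥ 0.
At the optimum only silica fume is positive (recycled aggregate = 0). There the binder content constraint is tight.
Solving gives x1 = 2.43.
Total cost: 0.483·2.43 = 1.17369.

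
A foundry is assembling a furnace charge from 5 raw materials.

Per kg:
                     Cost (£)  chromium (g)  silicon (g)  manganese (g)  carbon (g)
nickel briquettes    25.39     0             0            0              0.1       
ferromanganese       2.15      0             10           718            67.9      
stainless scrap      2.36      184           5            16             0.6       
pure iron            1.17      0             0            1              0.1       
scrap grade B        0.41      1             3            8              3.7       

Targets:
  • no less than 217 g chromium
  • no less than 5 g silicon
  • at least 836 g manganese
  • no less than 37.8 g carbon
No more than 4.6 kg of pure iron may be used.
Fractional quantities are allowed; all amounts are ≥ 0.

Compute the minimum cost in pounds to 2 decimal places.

£5.23

Let x1 = kg of nickel briquettes, x2 = kg of ferromanganese, x3 = kg of stainless scrap, x4 = kg of pure iron, x5 = kg of scrap grade B.
Minimise 25.39x1 + 2.15x2 + 2.36x3 + 1.17x4 + 0.41x5 subject to:
  184x3 + 1x5 ≥ 217   (chromium)
  10x2 + 5x3 + 3x5 ≥ 5   (silicon)
  718x2 + 16x3 + 1x4 + 8x5 ≥ 836   (manganese)
  0.1x1 + 67.9x2 + 0.6x3 + 0.1x4 + 3.7x5 ≥ 37.8   (carbon)
  x4 ≤ 4.6
  x1, x2, x3, x4, x5 ≥ 0.
The cheapest feasible vertex uses only ferromanganese, stainless scrap; nickel briquettes, pure iron, scrap grade B are not used. There the chromium and manganese constraints are tight.
So ferromanganese = 1.138 kg, stainless scrap = 1.179 kg.
Objective = 2.15·1.138 + 2.36·1.179 = 5.2291.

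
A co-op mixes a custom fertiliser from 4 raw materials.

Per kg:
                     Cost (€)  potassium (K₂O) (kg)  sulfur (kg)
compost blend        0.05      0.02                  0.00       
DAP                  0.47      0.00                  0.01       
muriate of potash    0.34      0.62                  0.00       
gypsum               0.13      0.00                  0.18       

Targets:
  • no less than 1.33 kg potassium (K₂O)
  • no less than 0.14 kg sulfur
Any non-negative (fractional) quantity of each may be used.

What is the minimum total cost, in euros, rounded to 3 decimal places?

€0.830

Let x1 = kg of compost blend, x2 = kg of DAP, x3 = kg of muriate of potash, x4 = kg of gypsum.
Minimize 0.05x1 + 0.47x2 + 0.34x3 + 0.13x4 s.t.:
  0.02x1 + 0.62x3 ≥ 1.33   (potassium (K₂O))
  0.01x2 + 0.18x4 ≥ 0.14   (sulfur)
  x1, x2, x3, x4 ≥ 0.
At the optimum only muriate of potash, gypsum are positive (compost blend, DAP = 0). The potassium (K₂O) and sulfur requirements are met with equality.
Optimal quantities: muriate of potash = 2.145 kg, gypsum = 0.7778 kg.
Total cost: 0.34·2.145 + 0.13·0.7778 = 0.83041.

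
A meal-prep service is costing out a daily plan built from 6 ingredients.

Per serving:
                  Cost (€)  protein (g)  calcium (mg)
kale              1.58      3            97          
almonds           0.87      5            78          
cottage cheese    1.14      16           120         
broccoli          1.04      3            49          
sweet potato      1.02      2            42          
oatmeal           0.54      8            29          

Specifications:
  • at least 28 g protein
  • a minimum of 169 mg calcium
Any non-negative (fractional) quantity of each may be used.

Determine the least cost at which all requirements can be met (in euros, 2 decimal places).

€1.96

This is a linear program. Let x1 = servings of kale, x2 = servings of almonds, x3 = servings of cottage cheese, x4 = servings of broccoli, x5 = servings of sweet potato, x6 = servings of oatmeal.
Minimise 1.58x1 + 0.87x2 + 1.14x3 + 1.04x4 + 1.02x5 + 0.54x6 with:
  3x1 + 5x2 + 16x3 + 3x4 + 2x5 + 8x6 ≥ 28   (protein)
  97x1 + 78x2 + 120x3 + 49x4 + 42x5 + 29x6 ≥ 169   (calcium)
  x1, x2, x3, x4, x5, x6 ≥ 0.
The optimal basis is {cottage cheese, oatmeal}; kale, almonds, broccoli, sweet potato drop out. The protein and calcium requirements are met with equality.
So cottage cheese = 1.089 servings, oatmeal = 1.323 servings.
Hence cost = 1.14·1.089 + 0.54·1.323 = €1.9559.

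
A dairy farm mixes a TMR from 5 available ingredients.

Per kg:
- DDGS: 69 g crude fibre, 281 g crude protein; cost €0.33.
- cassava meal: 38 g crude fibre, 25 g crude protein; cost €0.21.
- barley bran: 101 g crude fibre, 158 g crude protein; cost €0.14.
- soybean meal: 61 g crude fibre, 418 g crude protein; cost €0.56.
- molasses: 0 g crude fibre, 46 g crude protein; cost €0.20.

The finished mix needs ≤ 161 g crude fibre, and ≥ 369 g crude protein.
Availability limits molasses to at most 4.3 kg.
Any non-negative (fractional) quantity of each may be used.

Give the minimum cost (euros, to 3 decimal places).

€0.382

Treat it as an LP. Let x1 = kg of DDGS, x2 = kg of cassava meal, x3 = kg of barley bran, x4 = kg of soybean meal, x5 = kg of molasses.
Minimise 0.33x1 + 0.21x2 + 0.14x3 + 0.56x4 + 0.2x5 with:
  69x1 + 38x2 + 101x3 + 61x4 ≤ 161   (crude fibre)
  281x1 + 25x2 + 158x3 + 418x4 + 46x5 ≥ 369   (crude protein)
  x5 ≤ 4.3
  x1, x2, x3, x4, x5 ≥ 0.
At the optimum only DDGS, barley bran are positive (cassava meal, soybean meal, molasses = 0). Binding constraints: crude fibre and crude protein.
So DDGS = 0.6769 kg, barley bran = 1.132 kg.
Cost = 0.33·0.6769 + 0.14·1.132 = 0.38186.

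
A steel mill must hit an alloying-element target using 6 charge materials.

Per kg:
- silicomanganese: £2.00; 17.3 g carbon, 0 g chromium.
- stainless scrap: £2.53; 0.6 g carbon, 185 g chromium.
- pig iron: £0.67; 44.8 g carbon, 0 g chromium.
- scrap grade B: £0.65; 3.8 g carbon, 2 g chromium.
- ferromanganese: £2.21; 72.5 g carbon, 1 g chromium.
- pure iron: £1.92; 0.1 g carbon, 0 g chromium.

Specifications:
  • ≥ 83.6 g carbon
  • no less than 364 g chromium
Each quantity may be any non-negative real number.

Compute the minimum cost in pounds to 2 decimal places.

£6.21

Treat it as an LP. Let x1 = kg of silicomanganese, x2 = kg of stainless scrap, x3 = kg of pig iron, x4 = kg of scrap grade B, x5 = kg of ferromanganese, x6 = kg of pure iron.
min 2x1 + 2.53x2 + 0.67x3 + 0.65x4 + 2.21x5 + 1.92x6 s.t.:
  17.3x1 + 0.6x2 + 44.8x3 + 3.8x4 + 72.5x5 + 0.1x6 ≥ 83.6   (carbon)
  185x2 + 2x4 + 1x5 ≥ 364   (chromium)
  x1, x2, x3, x4, x5, x6 ≥ 0.
At the optimum only stainless scrap, pig iron are positive (silicomanganese, scrap grade B, ferromanganese, pure iron = 0). The carbon and chromium requirements are met with equality.
So stainless scrap = 1.968 kg, pig iron = 1.84 kg.
Objective = 2.53·1.968 + 0.67·1.84 = 6.2118.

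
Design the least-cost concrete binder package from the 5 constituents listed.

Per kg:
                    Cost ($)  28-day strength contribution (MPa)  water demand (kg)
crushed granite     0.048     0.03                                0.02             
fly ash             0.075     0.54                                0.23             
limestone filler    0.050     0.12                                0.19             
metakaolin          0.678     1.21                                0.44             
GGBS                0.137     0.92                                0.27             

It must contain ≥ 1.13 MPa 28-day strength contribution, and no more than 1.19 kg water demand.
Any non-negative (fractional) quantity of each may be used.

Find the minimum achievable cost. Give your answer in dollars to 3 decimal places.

Let x1 = kg of crushed granite, x2 = kg of fly ash, x3 = kg of limestone filler, x4 = kg of metakaolin, x5 = kg of GGBS.
Minimise 0.048x1 + 0.075x2 + 0.05x3 + 0.678x4 + 0.137x5 with:
  0.03x1 + 0.54x2 + 0.12x3 + 1.21x4 + 0.92x5 ≥ 1.13   (28-day strength contribution)
  0.02x1 + 0.23x2 + 0.19x3 + 0.44x4 + 0.27x5 ≤ 1.19   (water demand)
  x1, x2, x3, x4, x5 ≥ 0.
The minimum-cost mix takes nothing from crushed granite, limestone filler, metakaolin, GGBS — only fly ash. Binding constraint: 28-day strength contribution.
Optimal quantities: fly ash = 2.093 kg.
Total cost: 0.075·2.093 = 0.15698.

$0.157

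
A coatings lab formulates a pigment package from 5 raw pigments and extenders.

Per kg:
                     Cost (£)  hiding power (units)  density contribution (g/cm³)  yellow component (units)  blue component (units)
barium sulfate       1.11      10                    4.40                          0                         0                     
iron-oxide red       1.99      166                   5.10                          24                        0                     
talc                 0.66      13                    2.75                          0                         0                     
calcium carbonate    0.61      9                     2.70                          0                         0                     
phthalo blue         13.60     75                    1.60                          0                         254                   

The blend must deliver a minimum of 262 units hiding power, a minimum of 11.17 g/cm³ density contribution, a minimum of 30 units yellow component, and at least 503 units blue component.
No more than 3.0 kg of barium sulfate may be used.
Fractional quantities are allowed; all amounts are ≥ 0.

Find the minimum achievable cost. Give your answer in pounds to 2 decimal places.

Treat it as an LP. Let x1 = kg of barium sulfate, x2 = kg of iron-oxide red, x3 = kg of talc, x4 = kg of calcium carbonate, x5 = kg of phthalo blue.
Minimise 1.11x1 + 1.99x2 + 0.66x3 + 0.61x4 + 13.6x5 subject to:
  10x1 + 166x2 + 13x3 + 9x4 + 75x5 ≥ 262   (hiding power)
  4.4x1 + 5.1x2 + 2.75x3 + 2.7x4 + 1.6x5 ≥ 11.17   (density contribution)
  24x2 ≥ 30   (yellow component)
  254x5 ≥ 503   (blue component)
  x1 ≤ 3
  x1, x2, x3, x4, x5 ≥ 0.
At the optimum only iron-oxide red, calcium carbonate, phthalo blue are positive (barium sulfate, talc = 0). Binding constraints: density contribution, yellow component, blue component.
That vertex is x2 = 1.25, x4 = 0.60241, x5 = 1.9803.
Total cost: 1.99·1.25 + 0.61·0.60241 + 13.6·1.9803 = 29.7871.

£29.79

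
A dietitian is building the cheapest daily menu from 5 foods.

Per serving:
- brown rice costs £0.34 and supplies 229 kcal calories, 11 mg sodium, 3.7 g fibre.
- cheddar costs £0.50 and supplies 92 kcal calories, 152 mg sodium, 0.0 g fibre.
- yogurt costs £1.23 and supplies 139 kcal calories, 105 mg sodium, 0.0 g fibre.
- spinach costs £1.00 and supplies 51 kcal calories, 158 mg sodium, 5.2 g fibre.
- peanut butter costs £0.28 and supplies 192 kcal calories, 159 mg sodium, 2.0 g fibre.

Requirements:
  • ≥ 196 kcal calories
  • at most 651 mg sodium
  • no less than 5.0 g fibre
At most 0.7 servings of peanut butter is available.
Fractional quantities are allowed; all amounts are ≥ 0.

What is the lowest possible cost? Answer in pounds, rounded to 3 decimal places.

This is a linear program. Let x1 = servings of brown rice, x2 = servings of cheddar, x3 = servings of yogurt, x4 = servings of spinach, x5 = servings of peanut butter.
min 0.34x1 + 0.5x2 + 1.23x3 + 1x4 + 0.28x5 subject to:
  229x1 + 92x2 + 139x3 + 51x4 + 192x5 ≥ 196   (calories)
  11x1 + 152x2 + 105x3 + 158x4 + 159x5 ≤ 651   (sodium)
  3.7x1 + 5.2x4 + 2x5 ≥ 5   (fibre)
  x5 ≤ 0.7
  x1, x2, x3, x4, x5 ≥ 0.
At the optimum only brown rice is positive (cheddar, yogurt, spinach, peanut butter = 0). There the fibre constraint is tight.
So brown rice = 1.351 servings.
Cost = 0.34·1.351 = 0.45934.

£0.459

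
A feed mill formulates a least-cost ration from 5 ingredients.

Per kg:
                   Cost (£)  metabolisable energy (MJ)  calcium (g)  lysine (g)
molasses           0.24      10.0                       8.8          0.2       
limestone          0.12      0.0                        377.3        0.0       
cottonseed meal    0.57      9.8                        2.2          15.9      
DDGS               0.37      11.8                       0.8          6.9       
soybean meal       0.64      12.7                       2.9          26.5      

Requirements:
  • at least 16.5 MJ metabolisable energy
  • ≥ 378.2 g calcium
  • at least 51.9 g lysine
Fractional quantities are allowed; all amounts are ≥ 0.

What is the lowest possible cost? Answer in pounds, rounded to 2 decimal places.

Set it up as a linear program. Let x1 = kg of molasses, x2 = kg of limestone, x3 = kg of cottonseed meal, x4 = kg of DDGS, x5 = kg of soybean meal.
min 0.24x1 + 0.12x2 + 0.57x3 + 0.37x4 + 0.64x5 subject to:
  10x1 + 9.8x3 + 11.8x4 + 12.7x5 ≥ 16.5   (metabolisable energy)
  8.8x1 + 377.3x2 + 2.2x3 + 0.8x4 + 2.9x5 ≥ 378.2   (calcium)
  0.2x1 + 15.9x3 + 6.9x4 + 26.5x5 ≥ 51.9   (lysine)
  x1, x2, x3, x4, x5 ≥ 0.
The cheapest feasible vertex uses only limestone, soybean meal; molasses, cottonseed meal, DDGS are not used. Binding constraints: calcium and lysine.
Solving gives x2 = 0.9873, x5 = 1.958.
Cost = 0.12·0.9873 + 0.64·1.958 = 1.3716.

£1.37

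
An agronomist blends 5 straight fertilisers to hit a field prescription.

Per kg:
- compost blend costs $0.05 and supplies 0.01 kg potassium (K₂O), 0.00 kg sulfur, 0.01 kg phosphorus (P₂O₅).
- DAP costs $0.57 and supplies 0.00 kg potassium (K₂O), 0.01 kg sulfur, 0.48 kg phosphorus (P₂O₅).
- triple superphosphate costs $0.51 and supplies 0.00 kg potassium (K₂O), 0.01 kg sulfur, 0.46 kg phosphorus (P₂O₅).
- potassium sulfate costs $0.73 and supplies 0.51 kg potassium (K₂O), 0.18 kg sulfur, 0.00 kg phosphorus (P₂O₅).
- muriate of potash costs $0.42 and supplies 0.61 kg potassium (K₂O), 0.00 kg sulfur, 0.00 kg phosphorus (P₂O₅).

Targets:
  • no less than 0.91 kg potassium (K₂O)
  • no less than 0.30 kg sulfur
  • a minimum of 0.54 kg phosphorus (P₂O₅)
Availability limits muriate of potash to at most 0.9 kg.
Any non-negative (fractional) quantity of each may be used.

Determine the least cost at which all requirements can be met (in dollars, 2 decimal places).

Let x1 = kg of compost blend, x2 = kg of DAP, x3 = kg of triple superphosphate, x4 = kg of potassium sulfate, x5 = kg of muriate of potash.
min 0.05x1 + 0.57x2 + 0.51x3 + 0.73x4 + 0.42x5 subject to:
  0.01x1 + 0.51x4 + 0.61x5 ≥ 0.91   (potassium (K₂O))
  0.01x2 + 0.01x3 + 0.18x4 ≥ 0.3   (sulfur)
  0.01x1 + 0.48x2 + 0.46x3 ≥ 0.54   (phosphorus (P₂O₅))
  x5 ≤ 0.9
  x1, x2, x3, x4, x5 ≥ 0.
The cheapest feasible vertex uses only triple superphosphate, potassium sulfate, muriate of potash; compost blend, DAP are not used. Binding constraints: potassium (K₂O), sulfur, phosphorus (P₂O₅).
So triple superphosphate = 1.174 kg, potassium sulfate = 1.601 kg, muriate of potash = 0.1529 kg.
Total cost: 0.51·1.174 + 0.73·1.601 + 0.42·0.1529 = 1.8317.

$1.83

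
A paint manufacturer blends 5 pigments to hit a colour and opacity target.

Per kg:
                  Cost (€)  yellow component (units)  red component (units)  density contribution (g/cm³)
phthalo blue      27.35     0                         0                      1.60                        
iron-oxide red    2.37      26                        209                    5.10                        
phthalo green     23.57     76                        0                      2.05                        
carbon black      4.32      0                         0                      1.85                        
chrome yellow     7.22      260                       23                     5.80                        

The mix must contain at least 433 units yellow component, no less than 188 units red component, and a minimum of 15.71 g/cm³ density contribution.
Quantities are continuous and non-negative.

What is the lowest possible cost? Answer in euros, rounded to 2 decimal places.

Let x1 = kg of phthalo blue, x2 = kg of iron-oxide red, x3 = kg of phthalo green, x4 = kg of carbon black, x5 = kg of chrome yellow.
Minimise 27.35x1 + 2.37x2 + 23.57x3 + 4.32x4 + 7.22x5 subject to:
  26x2 + 76x3 + 260x5 ≥ 433   (yellow component)
  209x2 + 23x5 ≥ 188   (red component)
  1.6x1 + 5.1x2 + 2.05x3 + 1.85x4 + 5.8x5 ≥ 15.71   (density contribution)
  x1, x2, x3, x4, x5 ≥ 0.
The optimal basis is {iron-oxide red, chrome yellow}; phthalo blue, phthalo green, carbon black drop out. The yellow component and density contribution requirements are met with equality.
So iron-oxide red = 1.339 kg, chrome yellow = 1.532 kg.
Total cost: 2.37·1.339 + 7.22·1.532 = 14.2345.

€14.23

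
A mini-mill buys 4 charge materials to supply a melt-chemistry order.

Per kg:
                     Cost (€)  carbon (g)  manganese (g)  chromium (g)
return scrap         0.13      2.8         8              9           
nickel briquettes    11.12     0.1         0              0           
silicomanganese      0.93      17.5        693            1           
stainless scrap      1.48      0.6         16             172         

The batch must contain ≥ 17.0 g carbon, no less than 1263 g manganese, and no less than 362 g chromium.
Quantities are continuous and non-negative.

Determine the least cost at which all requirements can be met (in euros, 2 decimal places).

Set it up as a linear program. Let x1 = kg of return scrap, x2 = kg of nickel briquettes, x3 = kg of silicomanganese, x4 = kg of stainless scrap.
min 0.13x1 + 11.12x2 + 0.93x3 + 1.48x4 subject to:
  2.8x1 + 0.1x2 + 17.5x3 + 0.6x4 ≥ 17   (carbon)
  8x1 + 693x3 + 16x4 ≥ 1263   (manganese)
  9x1 + 1x3 + 172x4 ≥ 362   (chromium)
  x1, x2, x3, x4 ≥ 0.
The cheapest feasible vertex uses only silicomanganese, stainless scrap; return scrap, nickel briquettes are not used. There the manganese and chromium constraints are tight.
So silicomanganese = 1.774 kg, stainless scrap = 2.094 kg.
Total cost: 0.93·1.774 + 1.48·2.094 = 4.7489.

€4.75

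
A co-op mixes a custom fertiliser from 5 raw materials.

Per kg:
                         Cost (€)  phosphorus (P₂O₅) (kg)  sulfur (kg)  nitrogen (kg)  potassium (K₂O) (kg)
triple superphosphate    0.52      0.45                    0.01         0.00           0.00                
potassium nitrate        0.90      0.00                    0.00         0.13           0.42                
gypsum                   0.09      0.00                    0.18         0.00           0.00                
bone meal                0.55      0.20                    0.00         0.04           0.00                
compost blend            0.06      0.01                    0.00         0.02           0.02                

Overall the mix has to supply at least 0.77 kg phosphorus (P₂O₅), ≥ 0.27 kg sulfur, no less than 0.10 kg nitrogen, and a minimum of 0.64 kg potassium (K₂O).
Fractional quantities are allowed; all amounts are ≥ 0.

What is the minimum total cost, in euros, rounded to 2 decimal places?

Let x1 = kg of triple superphosphate, x2 = kg of potassium nitrate, x3 = kg of gypsum, x4 = kg of bone meal, x5 = kg of compost blend.
Minimize 0.52x1 + 0.9x2 + 0.09x3 + 0.55x4 + 0.06x5 s.t.:
  0.45x1 + 0.2x4 + 0.01x5 ≥ 0.77   (phosphorus (P₂O₅))
  0.01x1 + 0.18x3 ≥ 0.27   (sulfur)
  0.13x2 + 0.04x4 + 0.02x5 ≥ 0.1   (nitrogen)
  0.42x2 + 0.02x5 ≥ 0.64   (potassium (K₂O))
  x1, x2, x3, x4, x5 ≥ 0.
At the optimum only triple superphosphate, potassium nitrate, gypsum are positive (bone meal, compost blend = 0). The phosphorus (P₂O₅), sulfur, potassium (K₂O) requirements are met with equality.
So triple superphosphate = 1.711 kg, potassium nitrate = 1.524 kg, gypsum = 1.405 kg.
Objective = 0.52·1.711 + 0.9·1.524 + 0.09·1.405 = 2.3878.

€2.39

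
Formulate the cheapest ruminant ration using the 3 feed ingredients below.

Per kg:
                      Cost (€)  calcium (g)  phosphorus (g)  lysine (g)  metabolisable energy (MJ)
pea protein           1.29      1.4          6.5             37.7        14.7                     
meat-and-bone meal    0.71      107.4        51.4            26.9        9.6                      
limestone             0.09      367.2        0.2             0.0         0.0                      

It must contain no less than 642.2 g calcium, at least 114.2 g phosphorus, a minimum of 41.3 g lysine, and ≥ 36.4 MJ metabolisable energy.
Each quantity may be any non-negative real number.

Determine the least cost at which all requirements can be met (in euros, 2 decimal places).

Set it up as a linear program. Let x1 = kg of pea protein, x2 = kg of meat-and-bone meal, x3 = kg of limestone.
Minimize 1.29x1 + 0.71x2 + 0.09x3 with:
  1.4x1 + 107.4x2 + 367.2x3 ≥ 642.2   (calcium)
  6.5x1 + 51.4x2 + 0.2x3 ≥ 114.2   (phosphorus)
  37.7x1 + 26.9x2 ≥ 41.3   (lysine)
  14.7x1 + 9.6x2 ≥ 36.4   (metabolisable energy)
  x1, x2, x3 ≥ 0.
The cheapest feasible vertex uses only meat-and-bone meal, limestone; pea protein is not used. Binding constraints: calcium and metabolisable energy.
Optimal quantities: meat-and-bone meal = 3.792 kg, limestone = 0.6399 kg.
Objective = 0.71·3.792 + 0.09·0.6399 = 2.7499.

€2.75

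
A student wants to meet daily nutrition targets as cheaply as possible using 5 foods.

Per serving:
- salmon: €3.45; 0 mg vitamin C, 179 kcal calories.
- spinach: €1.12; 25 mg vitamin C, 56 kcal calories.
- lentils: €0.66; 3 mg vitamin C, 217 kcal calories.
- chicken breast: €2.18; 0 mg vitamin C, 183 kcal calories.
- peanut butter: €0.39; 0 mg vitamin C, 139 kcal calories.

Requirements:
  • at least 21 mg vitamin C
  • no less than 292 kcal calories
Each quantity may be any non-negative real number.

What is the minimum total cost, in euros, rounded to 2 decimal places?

Let x1 = servings of salmon, x2 = servings of spinach, x3 = servings of lentils, x4 = servings of chicken breast, x5 = servings of peanut butter.
Minimise 3.45x1 + 1.12x2 + 0.66x3 + 2.18x4 + 0.39x5 s.t.:
  25x2 + 3x3 ≥ 21   (vitamin C)
  179x1 + 56x2 + 217x3 + 183x4 + 139x5 ≥ 292   (calories)
  x1, x2, x3, x4, x5 ≥ 0.
The optimal basis is {spinach, lentils}; salmon, chicken breast, peanut butter drop out. The vitamin C and calories requirements are met with equality.
Solving gives x2 = 0.7002, x3 = 1.165.
Cost = 1.12·0.7002 + 0.66·1.165 = 1.5531.

€1.55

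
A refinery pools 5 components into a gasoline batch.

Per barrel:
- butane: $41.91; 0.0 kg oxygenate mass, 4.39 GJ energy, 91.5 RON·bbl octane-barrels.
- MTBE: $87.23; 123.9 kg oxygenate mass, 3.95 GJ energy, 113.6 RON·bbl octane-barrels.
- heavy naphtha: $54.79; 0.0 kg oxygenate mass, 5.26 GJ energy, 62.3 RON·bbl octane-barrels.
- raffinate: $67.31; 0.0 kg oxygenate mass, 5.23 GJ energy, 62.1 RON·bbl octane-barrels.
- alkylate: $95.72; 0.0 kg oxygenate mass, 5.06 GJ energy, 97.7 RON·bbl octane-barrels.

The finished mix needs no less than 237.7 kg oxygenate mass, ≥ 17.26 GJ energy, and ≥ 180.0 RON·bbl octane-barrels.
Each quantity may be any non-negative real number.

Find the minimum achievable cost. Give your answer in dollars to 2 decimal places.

Set it up as a linear program. Let x1 = barrels of butane, x2 = barrels of MTBE, x3 = barrels of heavy naphtha, x4 = barrels of raffinate, x5 = barrels of alkylate.
min 41.91x1 + 87.23x2 + 54.79x3 + 67.31x4 + 95.72x5 with:
  123.9x2 ≥ 237.7   (oxygenate mass)
  4.39x1 + 3.95x2 + 5.26x3 + 5.23x4 + 5.06x5 ≥ 17.26   (energy)
  91.5x1 + 113.6x2 + 62.3x3 + 62.1x4 + 97.7x5 ≥ 180   (octane-barrels)
  x1, x2, x3, x4, x5 ≥ 0.
The minimum-cost mix takes nothing from heavy naphtha, raffinate, alkylate — only butane, MTBE. There the oxygenate mass and energy constraints are tight.
Solving gives x1 = 2.2055, x2 = 1.9185.
Objective = 41.91·2.2055 + 87.23·1.9185 = 259.7833.

$259.78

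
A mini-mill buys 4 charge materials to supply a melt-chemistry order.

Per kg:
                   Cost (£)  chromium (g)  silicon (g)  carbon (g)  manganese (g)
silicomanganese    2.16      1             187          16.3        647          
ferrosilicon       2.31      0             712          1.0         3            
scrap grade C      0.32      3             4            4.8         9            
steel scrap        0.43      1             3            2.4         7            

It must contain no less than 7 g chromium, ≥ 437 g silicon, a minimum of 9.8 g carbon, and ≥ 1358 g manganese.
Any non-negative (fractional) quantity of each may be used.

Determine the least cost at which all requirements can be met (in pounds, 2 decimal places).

Let x1 = kg of silicomanganese, x2 = kg of ferrosilicon, x3 = kg of scrap grade C, x4 = kg of steel scrap.
Minimize 2.16x1 + 2.31x2 + 0.32x3 + 0.43x4 subject to:
  1x1 + 3x3 + 1x4 ≥ 7   (chromium)
  187x1 + 712x2 + 4x3 + 3x4 ≥ 437   (silicon)
  16.3x1 + 1x2 + 4.8x3 + 2.4x4 ≥ 9.8   (carbon)
  647x1 + 3x2 + 9x3 + 7x4 ≥ 1358   (manganese)
  x1, x2, x3, x4 ≥ 0.
At the optimum only silicomanganese, ferrosilicon, scrap grade C are positive (steel scrap = 0). Binding constraints: chromium, silicon, manganese.
Solving gives x1 = 2.076, x2 = 0.05935, x3 = 1.641.
Hence cost = 2.16·2.076 + 2.31·0.05935 + 0.32·1.641 = £5.1464.

£5.15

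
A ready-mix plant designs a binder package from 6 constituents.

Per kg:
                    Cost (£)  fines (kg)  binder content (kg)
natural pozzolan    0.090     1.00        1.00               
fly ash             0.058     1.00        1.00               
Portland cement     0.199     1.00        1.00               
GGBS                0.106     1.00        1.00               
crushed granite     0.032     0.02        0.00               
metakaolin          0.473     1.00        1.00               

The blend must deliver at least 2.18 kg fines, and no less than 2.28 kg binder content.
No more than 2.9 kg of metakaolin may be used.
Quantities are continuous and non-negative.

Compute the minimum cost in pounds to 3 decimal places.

£0.132

Let x1 = kg of natural pozzolan, x2 = kg of fly ash, x3 = kg of Portland cement, x4 = kg of GGBS, x5 = kg of crushed granite, x6 = kg of metakaolin.
Minimize 0.09x1 + 0.058x2 + 0.199x3 + 0.106x4 + 0.032x5 + 0.473x6 s.t.:
  1x1 + 1x2 + 1x3 + 1x4 + 0.02x5 + 1x6 ≥ 2.18   (fines)
  1x1 + 1x2 + 1x3 + 1x4 + 1x6 ≥ 2.28   (binder content)
  x6 ≤ 2.9
  x1, x2, x3, x4, x5, x6 ≥ 0.
The minimum-cost mix takes nothing from natural pozzolan, Portland cement, GGBS, crushed granite, metakaolin — only fly ash. Binding constraint: binder content.
Optimal quantities: fly ash = 2.28 kg.
Total cost: 0.058·2.28 = 0.13224.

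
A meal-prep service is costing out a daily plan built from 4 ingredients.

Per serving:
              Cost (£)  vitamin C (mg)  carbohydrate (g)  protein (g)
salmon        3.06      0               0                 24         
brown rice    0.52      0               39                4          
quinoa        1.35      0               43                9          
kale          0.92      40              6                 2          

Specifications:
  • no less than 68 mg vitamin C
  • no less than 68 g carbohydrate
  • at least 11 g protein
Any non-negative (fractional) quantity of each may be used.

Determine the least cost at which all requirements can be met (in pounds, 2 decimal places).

£2.55

This is a linear program. Let x1 = servings of salmon, x2 = servings of brown rice, x3 = servings of quinoa, x4 = servings of kale.
min 3.06x1 + 0.52x2 + 1.35x3 + 0.92x4 s.t.:
  40x4 ≥ 68   (vitamin C)
  39x2 + 43x3 + 6x4 ≥ 68   (carbohydrate)
  24x1 + 4x2 + 9x3 + 2x4 ≥ 11   (protein)
  x1, x2, x3, x4 ≥ 0.
The optimal basis is {salmon, brown rice, kale}; quinoa drops out. Binding constraints: vitamin C, carbohydrate, protein.
Optimal quantities: salmon = 0.06966 servings, brown rice = 1.482 servings, kale = 1.7 servings.
Cost = 3.06·0.06966 + 0.52·1.482 + 0.92·1.7 = 2.5478.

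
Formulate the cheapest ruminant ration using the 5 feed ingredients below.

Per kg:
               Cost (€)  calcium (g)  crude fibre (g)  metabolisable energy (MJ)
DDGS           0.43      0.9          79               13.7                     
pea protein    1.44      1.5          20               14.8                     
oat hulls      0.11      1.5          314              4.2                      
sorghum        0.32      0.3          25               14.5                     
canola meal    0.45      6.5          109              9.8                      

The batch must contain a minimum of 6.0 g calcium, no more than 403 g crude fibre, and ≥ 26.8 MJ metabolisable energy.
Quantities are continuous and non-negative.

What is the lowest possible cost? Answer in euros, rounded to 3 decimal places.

Set it up as a linear program. Let x1 = kg of DDGS, x2 = kg of pea protein, x3 = kg of oat hulls, x4 = kg of sorghum, x5 = kg of canola meal.
Minimize 0.43x1 + 1.44x2 + 0.11x3 + 0.32x4 + 0.45x5 subject to:
  0.9x1 + 1.5x2 + 1.5x3 + 0.3x4 + 6.5x5 ≥ 6   (calcium)
  79x1 + 20x2 + 314x3 + 25x4 + 109x5 ≤ 403   (crude fibre)
  13.7x1 + 14.8x2 + 4.2x3 + 14.5x4 + 9.8x5 ≥ 26.8   (metabolisable energy)
  x1, x2, x3, x4, x5 ≥ 0.
At the optimum only oat hulls, sorghum, canola meal are positive (DDGS, pea protein = 0). There the calcium, crude fibre, metabolisable energy constraints are tight.
That vertex is x3 = 0.96874, x4 = 1.1301, x5 = 0.64736.
Objective = 0.11·0.96874 + 0.32·1.1301 + 0.45·0.64736 = 0.75951.

€0.760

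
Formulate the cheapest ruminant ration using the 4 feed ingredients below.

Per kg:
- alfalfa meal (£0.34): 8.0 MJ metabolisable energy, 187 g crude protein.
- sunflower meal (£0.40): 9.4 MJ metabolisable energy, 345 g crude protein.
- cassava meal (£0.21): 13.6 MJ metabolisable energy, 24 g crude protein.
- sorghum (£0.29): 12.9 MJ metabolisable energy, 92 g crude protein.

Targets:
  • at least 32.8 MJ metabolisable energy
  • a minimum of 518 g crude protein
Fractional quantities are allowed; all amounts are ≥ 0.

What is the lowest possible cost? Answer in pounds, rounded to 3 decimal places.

£0.864

Treat it as an LP. Let x1 = kg of alfalfa meal, x2 = kg of sunflower meal, x3 = kg of cassava meal, x4 = kg of sorghum.
min 0.34x1 + 0.4x2 + 0.21x3 + 0.29x4 s.t.:
  8x1 + 9.4x2 + 13.6x3 + 12.9x4 ≥ 32.8   (metabolisable energy)
  187x1 + 345x2 + 24x3 + 92x4 ≥ 518   (crude protein)
  x1, x2, x3, x4 ≥ 0.
At the optimum only sunflower meal, cassava meal are positive (alfalfa meal, sorghum = 0). The metabolisable energy and crude protein requirements are met with equality.
Solving gives x2 = 1.401, x3 = 1.4434.
Objective = 0.4·1.401 + 0.21·1.4434 = 0.86351.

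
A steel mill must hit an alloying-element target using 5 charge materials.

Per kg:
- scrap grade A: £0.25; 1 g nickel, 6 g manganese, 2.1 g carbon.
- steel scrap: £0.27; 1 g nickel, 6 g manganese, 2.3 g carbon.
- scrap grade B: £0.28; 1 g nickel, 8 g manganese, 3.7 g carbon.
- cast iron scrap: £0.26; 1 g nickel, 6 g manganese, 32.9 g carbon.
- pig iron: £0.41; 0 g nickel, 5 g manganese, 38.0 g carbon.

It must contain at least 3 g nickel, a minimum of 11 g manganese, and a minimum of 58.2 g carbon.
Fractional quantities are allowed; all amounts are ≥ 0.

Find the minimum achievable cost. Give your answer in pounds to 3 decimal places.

Let x1 = kg of scrap grade A, x2 = kg of steel scrap, x3 = kg of scrap grade B, x4 = kg of cast iron scrap, x5 = kg of pig iron.
min 0.25x1 + 0.27x2 + 0.28x3 + 0.26x4 + 0.41x5 subject to:
  1x1 + 1x2 + 1x3 + 1x4 ≥ 3   (nickel)
  6x1 + 6x2 + 8x3 + 6x4 + 5x5 ≥ 11   (manganese)
  2.1x1 + 2.3x2 + 3.7x3 + 32.9x4 + 38x5 ≥ 58.2   (carbon)
  x1, x2, x3, x4, x5 ≥ 0.
The optimal basis is {scrap grade A, cast iron scrap}; steel scrap, scrap grade B, pig iron drop out. The nickel and carbon requirements are met with equality.
That vertex is x1 = 1.315, x4 = 1.685.
Total cost: 0.25·1.315 + 0.26·1.685 = 0.76685.

£0.767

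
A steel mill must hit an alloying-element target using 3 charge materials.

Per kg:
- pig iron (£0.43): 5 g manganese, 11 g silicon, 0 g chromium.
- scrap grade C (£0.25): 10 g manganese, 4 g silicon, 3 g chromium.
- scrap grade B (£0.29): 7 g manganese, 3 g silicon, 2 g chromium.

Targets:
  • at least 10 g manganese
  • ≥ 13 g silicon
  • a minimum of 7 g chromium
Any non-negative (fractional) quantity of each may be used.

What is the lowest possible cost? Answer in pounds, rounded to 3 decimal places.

This is a linear program. Let x1 = kg of pig iron, x2 = kg of scrap grade C, x3 = kg of scrap grade B.
Minimise 0.43x1 + 0.25x2 + 0.29x3 s.t.:
  5x1 + 10x2 + 7x3 ≥ 10   (manganese)
  11x1 + 4x2 + 3x3 ≥ 13   (silicon)
  3x2 + 2x3 ≥ 7   (chromium)
  x1, x2, x3 ≥ 0.
The optimal basis is {pig iron, scrap grade C}; scrap grade B drops out. Binding constraints: silicon and chromium.
That vertex is x1 = 0.3333, x2 = 2.333.
Cost = 0.43·0.3333 + 0.25·2.333 = 0.72657.

£0.727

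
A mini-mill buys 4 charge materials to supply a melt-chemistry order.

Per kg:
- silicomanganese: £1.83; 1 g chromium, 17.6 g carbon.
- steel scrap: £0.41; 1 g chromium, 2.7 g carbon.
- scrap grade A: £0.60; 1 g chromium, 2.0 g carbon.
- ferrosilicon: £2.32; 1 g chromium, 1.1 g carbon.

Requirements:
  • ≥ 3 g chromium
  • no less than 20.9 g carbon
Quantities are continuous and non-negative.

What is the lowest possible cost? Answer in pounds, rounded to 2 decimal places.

Set it up as a linear program. Let x1 = kg of silicomanganese, x2 = kg of steel scrap, x3 = kg of scrap grade A, x4 = kg of ferrosilicon.
Minimise 1.83x1 + 0.41x2 + 0.6x3 + 2.32x4 with:
  1x1 + 1x2 + 1x3 + 1x4 ≥ 3   (chromium)
  17.6x1 + 2.7x2 + 2x3 + 1.1x4 ≥ 20.9   (carbon)
  x1, x2, x3, x4 ≥ 0.
The optimal basis is {silicomanganese, steel scrap}; scrap grade A, ferrosilicon drop out. Binding constraints: chromium and carbon.
Solving gives x1 = 0.8591, x2 = 2.141.
Cost = 1.83·0.8591 + 0.41·2.141 = 2.4500.

£2.45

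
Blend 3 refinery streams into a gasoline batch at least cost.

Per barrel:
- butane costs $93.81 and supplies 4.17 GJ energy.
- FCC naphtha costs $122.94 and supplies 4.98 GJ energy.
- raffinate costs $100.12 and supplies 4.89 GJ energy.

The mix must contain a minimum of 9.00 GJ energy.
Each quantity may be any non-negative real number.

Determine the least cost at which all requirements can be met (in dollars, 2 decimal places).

Set it up as a linear program. Let x1 = barrels of butane, x2 = barrels of FCC naphtha, x3 = barrels of raffinate.
Minimise 93.81x1 + 122.94x2 + 100.12x3 subject to:
  4.17x1 + 4.98x2 + 4.89x3 ≥ 9   (energy)
  x1, x2, x3 ≥ 0.
At the optimum only raffinate is positive (butane, FCC naphtha = 0). There the energy constraint is tight.
Optimal quantities: raffinate = 1.8405 barrels.
Objective = 100.12·1.8405 = 184.2709.

$184.27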